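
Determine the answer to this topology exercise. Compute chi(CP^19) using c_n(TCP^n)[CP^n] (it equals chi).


For any closed oriented manifold, <e(TM),[M]> = chi(M).
chi(CP^19) = 19+1 = 20

20


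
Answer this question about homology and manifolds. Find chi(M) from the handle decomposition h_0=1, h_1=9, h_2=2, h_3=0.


Handles of index k contribute (-1)^k to chi (same as CW cells).
chi = (1) + (-9) + (2) + (0) = -6

-6


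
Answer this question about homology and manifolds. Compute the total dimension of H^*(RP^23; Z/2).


H^k(RP^23; Z/2) = Z/2 for each 0 <= k <= 23.
Total dimension = 23 + 1 = 24

24


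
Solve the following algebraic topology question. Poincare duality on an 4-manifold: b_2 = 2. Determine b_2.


Poincare duality for closed orientable n-manifolds: b_k = b_{n-k}.
Here n = 4, so b_2 = b_2 = 2

2


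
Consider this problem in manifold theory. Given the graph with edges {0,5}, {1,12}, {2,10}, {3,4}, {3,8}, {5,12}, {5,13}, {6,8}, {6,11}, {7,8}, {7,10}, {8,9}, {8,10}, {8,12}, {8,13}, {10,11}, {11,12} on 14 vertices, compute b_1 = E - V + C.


b_1 = E - V + (number of components).
E = 17, V = 14, components = 1.
b_1 = 17 - 14 + 1 = 4

4


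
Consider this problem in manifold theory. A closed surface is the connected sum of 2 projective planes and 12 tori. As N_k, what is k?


Since a >= 1, the sum is non-orientable; each T^2 can be replaced by RP^2 # RP^2 (since T^2#RP^2 = 3RP^2).
Total crosscaps k = 2 + 2*12 = 26.
Check via chi: chi = 2*1 + 12*0 - (2+12-1)*2 = -24 = 2 - k = -24. Consistent.

26


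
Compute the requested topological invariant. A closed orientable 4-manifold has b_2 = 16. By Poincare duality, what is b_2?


Poincare duality for closed orientable n-manifolds: b_k = b_{n-k}.
Here n = 4, so b_2 = b_2 = 16

16


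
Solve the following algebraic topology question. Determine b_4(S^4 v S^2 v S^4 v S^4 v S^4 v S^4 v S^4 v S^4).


For a wedge of spheres, H_k (k>0) is free on one generator per sphere of dimension k.
Spheres of dimension 4: count = 7.
b_4 = 7

7


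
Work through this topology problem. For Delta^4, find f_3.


Delta^4 has 4+1 vertices. A 3-face is a choice of 3+1 vertices.
f_3 = C(4+1, 3+1) = C(5,4) = 5

5


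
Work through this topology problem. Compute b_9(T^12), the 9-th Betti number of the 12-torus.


By the Kunneth formula, b_k(T^n) = C(n,k).
b_9(T^12) = C(12,9).
C(12,9) = 12!/(9!*3!) = 220

220


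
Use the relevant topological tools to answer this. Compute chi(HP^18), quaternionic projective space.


HP^18 has one cell in each dimension 0, 4, ..., 4*18 (18+1 cells, all even-dim).
chi = 18 + 1 = 19

19


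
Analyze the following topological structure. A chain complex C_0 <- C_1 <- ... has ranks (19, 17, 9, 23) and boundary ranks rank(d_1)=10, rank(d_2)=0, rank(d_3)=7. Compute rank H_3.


rank H_k = rank(ker d_k) - rank(im d_{k+1}).
rank(ker d_3) = rank(C_3) - rank(d_3) = 23 - 7 = 16.
rank(im d_{3+1}) = 0.
rank H_3 = 16 - 0 = 16

16


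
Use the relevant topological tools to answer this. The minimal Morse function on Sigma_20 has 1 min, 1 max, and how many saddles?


A perfect Morse function has m_k = b_k.
For Sigma_20: b_0=1, b_1=2g=40, b_2=1.
Saddles m_1 = 2g = 40

40


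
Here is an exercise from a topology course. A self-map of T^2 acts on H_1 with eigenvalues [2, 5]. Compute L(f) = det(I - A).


For a torus self-map: L(f) = det(I - A) where A acts on H_1.
L(f) = (1-2) * (1-5) = -1 * -4 = 4

4


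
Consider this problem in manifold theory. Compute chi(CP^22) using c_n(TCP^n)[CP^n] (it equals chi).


For any closed oriented manifold, <e(TM),[M]> = chi(M).
chi(CP^22) = 22+1 = 23

23


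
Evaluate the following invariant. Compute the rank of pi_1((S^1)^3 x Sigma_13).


pi_1(A x B) = pi_1(A) x pi_1(B); rank of abelianization = b_1.
b_1(T^3) = 3, b_1(Sigma_13) = 2*13 = 26.
b_1(product) = 3 + 26 = 29

29


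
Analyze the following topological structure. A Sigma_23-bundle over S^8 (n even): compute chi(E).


chi(S^8) = 2 (n even), chi(Sigma_23) = 2 - 2*23 = -44.
chi(E) = 2 * (-44) = -88

-88


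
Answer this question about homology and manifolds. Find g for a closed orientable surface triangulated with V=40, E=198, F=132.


chi = V - E + F = 40 - 198 + 132 = -26
For orientable closed surface: chi = 2 - 2g, so g = (2 - chi)/2.
g = (2 - (-26)) / 2 = 28 / 2 = 14

14


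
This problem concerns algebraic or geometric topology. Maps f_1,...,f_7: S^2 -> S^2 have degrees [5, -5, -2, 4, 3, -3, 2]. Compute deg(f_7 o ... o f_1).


Degree is multiplicative: deg(composition) = product of degrees.
= (5) * (-5) * (-2) * (4) * (3) * (-3) * (2) = -3600

-3600


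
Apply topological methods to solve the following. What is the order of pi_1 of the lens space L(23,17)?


pi_1(L(p,q)) = Z/pZ for any q coprime to p.
|pi_1(L(23,17))| = 23

23


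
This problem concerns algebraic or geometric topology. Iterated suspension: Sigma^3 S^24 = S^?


Each suspension raises dimension by 1: Sigma S^n = S^{n+1}.
Sigma^3 S^24 = S^{24+3} = S^27

27


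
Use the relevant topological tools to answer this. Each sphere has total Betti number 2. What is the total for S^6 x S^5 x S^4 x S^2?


Total Betti number is multiplicative under products.
Each S^d (d>=1) has total Betti number 2.
There are 4 sphere factors.
Total = 2^4 = 16

16


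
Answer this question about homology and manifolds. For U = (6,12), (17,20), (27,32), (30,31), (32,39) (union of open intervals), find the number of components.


Sort and merge overlapping open intervals.
Merged: (6,12), (17,20), (27,32), (32,39).
Number of components = 4

4


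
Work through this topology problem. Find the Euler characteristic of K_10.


K_10: V = 10, E = C(10,2) = 45.
chi = V - E = 10 - 45 = -35

-35


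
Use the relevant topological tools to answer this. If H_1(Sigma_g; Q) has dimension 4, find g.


For a closed orientable surface: b_1 = 2g.
4 = 2g
g = 4 / 2 = 2

2


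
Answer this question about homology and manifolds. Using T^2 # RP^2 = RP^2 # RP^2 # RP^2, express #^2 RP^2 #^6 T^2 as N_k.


Since a >= 1, the sum is non-orientable; each T^2 can be replaced by RP^2 # RP^2 (since T^2#RP^2 = 3RP^2).
Total crosscaps k = 2 + 2*6 = 14.
Check via chi: chi = 2*1 + 6*0 - (2+6-1)*2 = -12 = 2 - k = -12. Consistent.

14


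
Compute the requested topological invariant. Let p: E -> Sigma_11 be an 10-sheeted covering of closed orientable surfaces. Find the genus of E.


For an n-sheeted cover: chi(E) = n * chi(B).
chi(Sigma_11) = 2 - 2*11 = -20.
chi(E) = 10 * (-20) = -200.
genus(E) = (2 - chi(E))/2 = (2 - (-200))/2 = 202/2 = 101

101


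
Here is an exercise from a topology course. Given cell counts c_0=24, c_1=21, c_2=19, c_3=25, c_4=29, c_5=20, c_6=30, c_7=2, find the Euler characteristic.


chi = sum_k (-1)^k c_k.
= (-1)^0*24 + (-1)^1*21 + (-1)^2*19 + (-1)^3*25 + (-1)^4*29 + (-1)^5*20 + (-1)^6*30 + (-1)^7*2
= (24) + (-21) + (19) + (-25) + (29) + (-20) + (30) + (-2)
= 34

34


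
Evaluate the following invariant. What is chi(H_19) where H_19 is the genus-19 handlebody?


A genus-g handlebody deformation retracts to a wedge of g circles.
chi(vee_g S^1) = 1 - g.
chi(H_19) = 1 - 19 = -18

-18


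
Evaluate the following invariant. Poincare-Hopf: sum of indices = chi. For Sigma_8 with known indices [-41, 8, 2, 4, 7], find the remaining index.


Poincare-Hopf: sum of indices = chi(M).
chi(Sigma_8) = 2 - 2*8 = -14.
Sum of known indices = -20.
x = chi - (sum known) = -14 - (-20) = 6

6


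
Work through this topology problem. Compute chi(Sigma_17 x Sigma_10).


chi(Sigma_17) = 2 - 2*17 = -32
chi(Sigma_10) = 2 - 2*10 = -18
chi(product) = (-32) * (-18) = 576

576


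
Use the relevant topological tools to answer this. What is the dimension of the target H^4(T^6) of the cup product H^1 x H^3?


Cup product: H^p x H^q -> H^{p+q}; here p+q = 1+3 = 4.
rank H^k(T^n) = C(n,k).
C(6,4) = 15

15


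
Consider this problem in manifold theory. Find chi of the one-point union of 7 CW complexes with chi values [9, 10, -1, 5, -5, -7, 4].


chi(A v B) = chi(A) + chi(B) - 1 (one point identified).
For 7 spaces: chi = (sum chi_i) - (7 - 1).
sum = 15; chi = 15 - 6 = 9

9


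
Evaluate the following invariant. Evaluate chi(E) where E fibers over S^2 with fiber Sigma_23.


chi(S^2) = 2 (n even), chi(Sigma_23) = 2 - 2*23 = -44.
chi(E) = 2 * (-44) = -88

-88


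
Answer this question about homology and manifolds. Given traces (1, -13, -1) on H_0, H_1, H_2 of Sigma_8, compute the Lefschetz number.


L(f) = tr(f_0*) - tr(f_1*) + tr(f_2*).
= 1 - (-13) + (-1)
= 13

13


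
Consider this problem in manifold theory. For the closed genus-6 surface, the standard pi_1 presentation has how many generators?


Standard presentation: pi_1(Sigma_g) = <a_1,b_1,...,a_g,b_g | [a_1,b_1]...[a_g,b_g] = 1>.
Number of generators = 2g = 2*6 = 12

12


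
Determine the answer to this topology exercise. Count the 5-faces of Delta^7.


Delta^7 has 7+1 vertices. A 5-face is a choice of 5+1 vertices.
f_5 = C(7+1, 5+1) = C(8,6) = 28

28


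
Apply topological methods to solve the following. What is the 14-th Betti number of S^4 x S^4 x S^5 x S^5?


Each S^d has Poincare polynomial 1 + t^d.
The product S^4 x S^4 x S^5 x S^5 has Poincare polynomial prod(1+t^d_i).
Expanding: b_0=1, b_4=2, b_5=2, b_8=1, b_9=4, b_10=1, b_13=2, b_14=2, b_18=1.
b_14 = 2

2


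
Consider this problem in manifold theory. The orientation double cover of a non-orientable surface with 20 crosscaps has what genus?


chi(N_20) = 2 - 20 = -18.
Double cover: chi(Sigma_g) = 2 * chi(N_20) = 2*(-18) = -36.
2 - 2g = -36, so g = (2 - (-36))/2 = 38/2 = 19

19


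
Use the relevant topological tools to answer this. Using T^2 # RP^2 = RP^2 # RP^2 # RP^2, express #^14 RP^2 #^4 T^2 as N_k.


Since a >= 1, the sum is non-orientable; each T^2 can be replaced by RP^2 # RP^2 (since T^2#RP^2 = 3RP^2).
Total crosscaps k = 14 + 2*4 = 22.
Check via chi: chi = 14*1 + 4*0 - (14+4-1)*2 = -20 = 2 - k = -20. Consistent.

22


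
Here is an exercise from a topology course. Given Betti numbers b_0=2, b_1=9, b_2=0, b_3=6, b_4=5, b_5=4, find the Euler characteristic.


chi = sum_k (-1)^k b_k.
= (2) + (-9) + (0) + (-6) + (5) + (-4)
= -12

-12


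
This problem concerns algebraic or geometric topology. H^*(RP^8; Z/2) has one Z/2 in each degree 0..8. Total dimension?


H^k(RP^8; Z/2) = Z/2 for each 0 <= k <= 8.
Total dimension = 8 + 1 = 9

9


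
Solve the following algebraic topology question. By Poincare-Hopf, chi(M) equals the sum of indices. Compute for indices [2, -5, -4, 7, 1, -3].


Poincare-Hopf: chi(M) = sum of indices of zeros.
chi = (2) + (-5) + (-4) + (7) + (1) + (-3) = -2

-2


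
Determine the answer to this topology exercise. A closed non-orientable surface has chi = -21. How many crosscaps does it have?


chi = 2 - k for closed non-orientable surfaces with k crosscaps.
-21 = 2 - k
k = 2 - (-21) = 23

23


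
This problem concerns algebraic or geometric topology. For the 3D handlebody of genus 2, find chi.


A genus-g handlebody deformation retracts to a wedge of g circles.
chi(vee_g S^1) = 1 - g.
chi(H_2) = 1 - 2 = -1

-1


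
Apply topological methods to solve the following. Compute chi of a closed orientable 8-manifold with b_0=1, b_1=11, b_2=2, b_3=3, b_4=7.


By Poincare duality b_k = b_{8-k}, so full Betti numbers: b_0=1, b_1=11, b_2=2, b_3=3, b_4=7, b_5=3, b_6=2, b_7=11, b_8=1.
chi = sum (-1)^k b_k = -15

-15


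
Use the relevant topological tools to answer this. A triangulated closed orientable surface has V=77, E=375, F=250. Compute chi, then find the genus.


chi = V - E + F = 77 - 375 + 250 = -48
For orientable closed surface: chi = 2 - 2g, so g = (2 - chi)/2.
g = (2 - (-48)) / 2 = 50 / 2 = 25

25


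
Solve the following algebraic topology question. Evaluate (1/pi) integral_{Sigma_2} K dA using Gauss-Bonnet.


Gauss-Bonnet: integral K dA = 2*pi*chi(M).
chi(Sigma_2) = 2 - 2*2 = -2.
(integral K dA)/pi = 2*chi = 2*(-2) = -4

-4


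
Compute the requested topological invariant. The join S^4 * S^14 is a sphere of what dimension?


Join of spheres: S^m * S^n = S^{m+n+1}.
dim = 4 + 14 + 1 = 19

19


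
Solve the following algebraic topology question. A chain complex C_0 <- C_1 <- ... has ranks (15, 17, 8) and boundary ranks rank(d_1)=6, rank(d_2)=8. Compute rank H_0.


rank H_k = rank(ker d_k) - rank(im d_{k+1}).
rank(ker d_0) = rank(C_0) - rank(d_0) = 15 - 0 = 15.
rank(im d_{0+1}) = 6.
rank H_0 = 15 - 6 = 9

9


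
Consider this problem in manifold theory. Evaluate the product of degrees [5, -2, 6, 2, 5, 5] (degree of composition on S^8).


Degree is multiplicative: deg(composition) = product of degrees.
= (5) * (-2) * (6) * (2) * (5) * (5) = -3000

-3000


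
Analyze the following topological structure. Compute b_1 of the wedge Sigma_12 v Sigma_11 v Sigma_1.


For a wedge X v Y: reduced H_k(X v Y) = H_k(X) + H_k(Y).
Each Sigma_g contributes b_1 = 2g.
b_1 = 24 + 22 + 2 = 48

48


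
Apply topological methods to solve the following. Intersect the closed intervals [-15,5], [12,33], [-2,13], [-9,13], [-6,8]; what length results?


Intersection = [max(a_i), min(b_i)] = [12, 5].
Since 12 > 5, the intersection is empty.
Length = 0

0


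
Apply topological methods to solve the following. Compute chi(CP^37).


CP^37 has one cell in each even dimension 0, 2, ..., 2*37 (37+1 cells total).
All cells are even-dimensional, so chi = number of cells.
chi = 37 + 1 = 38

38


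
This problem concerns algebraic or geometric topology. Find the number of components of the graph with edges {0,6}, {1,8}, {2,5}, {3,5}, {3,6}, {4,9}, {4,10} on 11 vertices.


Run DFS/union-find over 11 vertices.
V = 11, E = 7.
Number of components = 4

4


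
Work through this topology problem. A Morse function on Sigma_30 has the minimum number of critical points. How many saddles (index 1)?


A perfect Morse function has m_k = b_k.
For Sigma_30: b_0=1, b_1=2g=60, b_2=1.
Saddles m_1 = 2g = 60

60


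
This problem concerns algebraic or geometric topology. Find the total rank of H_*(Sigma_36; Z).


For Sigma_36: b_0 = 1, b_1 = 2g = 72, b_2 = 1.
Total = 1 + 72 + 1 = 74

74


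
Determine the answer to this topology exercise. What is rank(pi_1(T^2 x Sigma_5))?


pi_1(A x B) = pi_1(A) x pi_1(B); rank of abelianization = b_1.
b_1(T^2) = 2, b_1(Sigma_5) = 2*5 = 10.
b_1(product) = 2 + 10 = 12

12


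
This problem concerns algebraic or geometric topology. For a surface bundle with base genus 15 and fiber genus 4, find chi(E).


For a fiber bundle F -> E -> B (with CW structure): chi(E) = chi(B) * chi(F).
chi(Sigma_15) = -28, chi(Sigma_4) = -6.
chi(E) = (-28) * (-6) = 168

168


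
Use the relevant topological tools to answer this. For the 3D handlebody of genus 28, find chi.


A genus-g handlebody deformation retracts to a wedge of g circles.
chi(vee_g S^1) = 1 - g.
chi(H_28) = 1 - 28 = -27

-27


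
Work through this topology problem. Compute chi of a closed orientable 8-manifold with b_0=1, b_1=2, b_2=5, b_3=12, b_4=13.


By Poincare duality b_k = b_{8-k}, so full Betti numbers: b_0=1, b_1=2, b_2=5, b_3=12, b_4=13, b_5=12, b_6=5, b_7=2, b_8=1.
chi = sum (-1)^k b_k = -3

-3


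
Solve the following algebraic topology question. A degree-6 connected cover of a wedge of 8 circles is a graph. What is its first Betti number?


Nielsen-Schreier: an index-n subgroup of F_r is free of rank 1 + n(r-1).
Equivalently: chi(cover) = n*chi(base); chi(vee_r S^1) = 1 - 8 = -7.
chi(E) = 6*(-7) = -42; rank = 1 - chi(E) = 1 - (-42) = 43.
rank = 1 + 6*(8-1) = 1 + 42 = 43

43


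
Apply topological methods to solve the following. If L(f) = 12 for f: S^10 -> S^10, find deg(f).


L(f) = 1 + (-1)^10 deg(f) on S^10.
12 = 1 + (-1)^10 * deg(f)
(-1)^10 * deg(f) = 11
deg(f) = 11

11


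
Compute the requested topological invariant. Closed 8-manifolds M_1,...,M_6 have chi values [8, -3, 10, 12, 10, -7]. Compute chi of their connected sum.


For n-manifolds: chi(A#B) = chi(A) + chi(B) - chi(S^8).
chi(S^8) = 1 + (-1)^8 = 2.
chi(#) = (sum chi_i) - (6-1)*chi(S^8) = 30 - 5*2 = 20

20


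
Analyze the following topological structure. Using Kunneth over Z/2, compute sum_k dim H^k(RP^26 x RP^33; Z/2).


dim H^*(RP^n; Z/2) = n+1 (one Z/2 in each degree 0..n).
Total Betti number is multiplicative.
Total = (26+1) * (33+1) = 27 * 34 = 918

918


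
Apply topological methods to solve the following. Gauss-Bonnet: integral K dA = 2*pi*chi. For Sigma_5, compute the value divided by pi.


Gauss-Bonnet: integral K dA = 2*pi*chi(M).
chi(Sigma_5) = 2 - 2*5 = -8.
(integral K dA)/pi = 2*chi = 2*(-8) = -16

-16


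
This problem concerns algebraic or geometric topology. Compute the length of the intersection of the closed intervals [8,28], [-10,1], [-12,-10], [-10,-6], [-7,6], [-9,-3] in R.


Intersection = [max(a_i), min(b_i)] = [8, -10].
Since 8 > -10, the intersection is empty.
Length = 0

0


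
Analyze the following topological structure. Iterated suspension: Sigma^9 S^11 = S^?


Each suspension raises dimension by 1: Sigma S^n = S^{n+1}.
Sigma^9 S^11 = S^{11+9} = S^20

20


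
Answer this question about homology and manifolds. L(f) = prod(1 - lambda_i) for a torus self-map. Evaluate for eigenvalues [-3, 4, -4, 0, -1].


For a torus self-map: L(f) = det(I - A) where A acts on H_1.
L(f) = (1--3) * (1-4) * (1--4) * (1-0) * (1--1) = 4 * -3 * 5 * 1 * 2 = -120

-120


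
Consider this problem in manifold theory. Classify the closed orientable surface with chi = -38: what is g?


chi = 2 - 2g for closed orientable surfaces.
-38 = 2 - 2g
2g = 2 - (-38) = 40
g = 20

20


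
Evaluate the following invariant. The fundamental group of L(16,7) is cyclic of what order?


pi_1(L(p,q)) = Z/pZ for any q coprime to p.
|pi_1(L(16,7))| = 16

16


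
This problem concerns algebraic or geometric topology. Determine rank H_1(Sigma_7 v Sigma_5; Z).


For a wedge: H_1(A v B) = H_1(A) + H_1(B).
b_1(Sigma_7) = 14, b_1(Sigma_5) = 10.
b_1 = 14 + 10 = 24

24


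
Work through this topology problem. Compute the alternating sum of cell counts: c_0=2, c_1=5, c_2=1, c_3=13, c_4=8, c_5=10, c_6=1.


chi = sum_k (-1)^k c_k.
= (-1)^0*2 + (-1)^1*5 + (-1)^2*1 + (-1)^3*13 + (-1)^4*8 + (-1)^5*10 + (-1)^6*1
= (2) + (-5) + (1) + (-13) + (8) + (-10) + (1)
= -16

-16


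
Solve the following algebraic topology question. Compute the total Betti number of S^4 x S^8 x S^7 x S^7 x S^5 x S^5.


Total Betti number is multiplicative under products.
Each S^d (d>=1) has total Betti number 2.
There are 6 sphere factors.
Total = 2^6 = 64

64


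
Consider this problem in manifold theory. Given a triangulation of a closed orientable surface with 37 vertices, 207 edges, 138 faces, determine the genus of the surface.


chi = V - E + F = 37 - 207 + 138 = -32
For orientable closed surface: chi = 2 - 2g, so g = (2 - chi)/2.
g = (2 - (-32)) / 2 = 34 / 2 = 17

17


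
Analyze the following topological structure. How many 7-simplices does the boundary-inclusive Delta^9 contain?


Delta^9 has 9+1 vertices. A 7-face is a choice of 7+1 vertices.
f_7 = C(9+1, 7+1) = C(10,8) = 45

45


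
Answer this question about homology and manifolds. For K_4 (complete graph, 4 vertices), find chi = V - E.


K_4: V = 4, E = C(4,2) = 6.
chi = V - E = 4 - 6 = -2

-2


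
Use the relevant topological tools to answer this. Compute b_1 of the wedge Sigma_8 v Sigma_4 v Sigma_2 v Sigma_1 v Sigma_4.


For a wedge X v Y: reduced H_k(X v Y) = H_k(X) + H_k(Y).
Each Sigma_g contributes b_1 = 2g.
b_1 = 16 + 8 + 4 + 2 + 8 = 38

38


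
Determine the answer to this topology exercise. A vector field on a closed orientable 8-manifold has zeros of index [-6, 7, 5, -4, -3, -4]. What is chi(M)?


Poincare-Hopf: chi(M) = sum of indices of zeros.
chi = (-6) + (7) + (5) + (-4) + (-3) + (-4) = -5

-5


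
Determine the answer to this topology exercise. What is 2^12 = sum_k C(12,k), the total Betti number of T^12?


b_k(T^12) = C(12,k), so the sum over k is sum_k C(12,k) = 2^12.
Total = 2^12 = 4096

4096


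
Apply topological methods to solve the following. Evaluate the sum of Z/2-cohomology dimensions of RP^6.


H^k(RP^6; Z/2) = Z/2 for each 0 <= k <= 6.
Total dimension = 6 + 1 = 7

7


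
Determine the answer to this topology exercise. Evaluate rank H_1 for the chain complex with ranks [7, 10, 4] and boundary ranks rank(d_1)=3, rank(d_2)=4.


rank H_k = rank(ker d_k) - rank(im d_{k+1}).
rank(ker d_1) = rank(C_1) - rank(d_1) = 10 - 3 = 7.
rank(im d_{1+1}) = 4.
rank H_1 = 7 - 4 = 3

3


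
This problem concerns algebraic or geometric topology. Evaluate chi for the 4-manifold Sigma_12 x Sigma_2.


chi(Sigma_12) = 2 - 2*12 = -22
chi(Sigma_2) = 2 - 2*2 = -2
chi(product) = (-22) * (-2) = 44

44


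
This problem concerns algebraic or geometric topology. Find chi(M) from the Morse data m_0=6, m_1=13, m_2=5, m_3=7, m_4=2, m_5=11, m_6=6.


Morse theory: chi(M) = sum_k (-1)^k m_k where m_k = #(index-k critical points).
= (6) + (-13) + (5) + (-7) + (2) + (-11) + (6) = -12

-12


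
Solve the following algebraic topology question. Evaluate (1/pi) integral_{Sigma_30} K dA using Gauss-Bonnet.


Gauss-Bonnet: integral K dA = 2*pi*chi(M).
chi(Sigma_30) = 2 - 2*30 = -58.
(integral K dA)/pi = 2*chi = 2*(-58) = -116

-116


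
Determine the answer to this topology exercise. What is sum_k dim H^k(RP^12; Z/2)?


H^k(RP^12; Z/2) = Z/2 for each 0 <= k <= 12.
Total dimension = 12 + 1 = 13

13


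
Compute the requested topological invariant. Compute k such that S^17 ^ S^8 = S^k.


S^m ^ S^n = S^{m+n}.
k = 17 + 8 = 25

25


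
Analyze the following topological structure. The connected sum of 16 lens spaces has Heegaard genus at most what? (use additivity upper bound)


Heegaard genus satisfies g(A#B) <= g(A) + g(B).
Each lens space has g = 1.
Upper bound: 16 * 1 = 16

16


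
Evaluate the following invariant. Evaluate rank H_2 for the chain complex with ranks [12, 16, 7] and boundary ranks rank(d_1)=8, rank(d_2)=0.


rank H_k = rank(ker d_k) - rank(im d_{k+1}).
rank(ker d_2) = rank(C_2) - rank(d_2) = 7 - 0 = 7.
rank(im d_{2+1}) = 0.
rank H_2 = 7 - 0 = 7

7


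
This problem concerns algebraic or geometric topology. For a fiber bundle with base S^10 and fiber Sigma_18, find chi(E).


chi(S^10) = 2 (n even), chi(Sigma_18) = 2 - 2*18 = -34.
chi(E) = 2 * (-34) = -68

-68


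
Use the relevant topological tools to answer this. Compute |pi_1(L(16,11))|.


pi_1(L(p,q)) = Z/pZ for any q coprime to p.
|pi_1(L(16,11))| = 16

16


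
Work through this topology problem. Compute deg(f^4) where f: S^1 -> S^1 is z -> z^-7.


deg(f) = -7. Degree is multiplicative: deg(f^4) = (deg f)^4.
deg(f^4) = (-7)^4 = 2401

2401


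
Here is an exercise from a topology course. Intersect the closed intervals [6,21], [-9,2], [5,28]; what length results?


Intersection = [max(a_i), min(b_i)] = [6, 2].
Since 6 > 2, the intersection is empty.
Length = 0

0


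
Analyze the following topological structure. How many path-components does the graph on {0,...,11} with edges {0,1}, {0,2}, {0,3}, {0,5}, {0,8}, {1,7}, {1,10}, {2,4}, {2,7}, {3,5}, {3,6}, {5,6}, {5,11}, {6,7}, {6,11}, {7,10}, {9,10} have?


Run DFS/union-find over 12 vertices.
V = 12, E = 17.
Number of components = 1

1


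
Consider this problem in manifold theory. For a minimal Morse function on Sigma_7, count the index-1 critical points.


A perfect Morse function has m_k = b_k.
For Sigma_7: b_0=1, b_1=2g=14, b_2=1.
Saddles m_1 = 2g = 14

14


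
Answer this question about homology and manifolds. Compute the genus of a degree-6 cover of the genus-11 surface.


For an n-sheeted cover: chi(E) = n * chi(B).
chi(Sigma_11) = 2 - 2*11 = -20.
chi(E) = 6 * (-20) = -120.
genus(E) = (2 - chi(E))/2 = (2 - (-120))/2 = 122/2 = 61

61


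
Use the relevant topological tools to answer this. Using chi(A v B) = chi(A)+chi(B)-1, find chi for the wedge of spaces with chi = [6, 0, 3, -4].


chi(A v B) = chi(A) + chi(B) - 1 (one point identified).
For 4 spaces: chi = (sum chi_i) - (4 - 1).
sum = 5; chi = 5 - 3 = 2

2


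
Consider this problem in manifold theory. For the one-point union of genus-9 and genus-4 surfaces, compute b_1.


For a wedge: H_1(A v B) = H_1(A) + H_1(B).
b_1(Sigma_9) = 18, b_1(Sigma_4) = 8.
b_1 = 18 + 8 = 26

26


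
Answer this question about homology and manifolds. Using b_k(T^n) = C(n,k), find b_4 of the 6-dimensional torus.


By the Kunneth formula, b_k(T^n) = C(n,k).
b_4(T^6) = C(6,4).
C(6,4) = 6!/(4!*2!) = 15

15


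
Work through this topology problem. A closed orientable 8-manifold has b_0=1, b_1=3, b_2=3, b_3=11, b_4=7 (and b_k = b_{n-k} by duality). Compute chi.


By Poincare duality b_k = b_{8-k}, so full Betti numbers: b_0=1, b_1=3, b_2=3, b_3=11, b_4=7, b_5=11, b_6=3, b_7=3, b_8=1.
chi = sum (-1)^k b_k = -13

-13


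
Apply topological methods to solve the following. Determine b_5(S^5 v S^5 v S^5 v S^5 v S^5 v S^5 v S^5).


For a wedge of spheres, H_k (k>0) is free on one generator per sphere of dimension k.
Spheres of dimension 5: count = 7.
b_5 = 7

7


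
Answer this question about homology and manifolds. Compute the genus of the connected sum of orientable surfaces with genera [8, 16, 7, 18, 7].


Genus is additive under connected sum of orientable surfaces.
g = 8 + 16 + 7 + 18 + 7 = 56

56


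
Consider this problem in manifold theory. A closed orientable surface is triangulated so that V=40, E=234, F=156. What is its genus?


chi = V - E + F = 40 - 234 + 156 = -38
For orientable closed surface: chi = 2 - 2g, so g = (2 - chi)/2.
g = (2 - (-38)) / 2 = 40 / 2 = 20

20


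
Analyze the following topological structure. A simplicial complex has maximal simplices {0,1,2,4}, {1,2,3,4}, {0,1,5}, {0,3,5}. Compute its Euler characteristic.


Enumerate all faces; f-vector: f_0=6, f_1=13, f_2=9, f_3=2.
chi = sum (-1)^k f_k = 0

0


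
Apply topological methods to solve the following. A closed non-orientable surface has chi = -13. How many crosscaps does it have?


chi = 2 - k for closed non-orientable surfaces with k crosscaps.
-13 = 2 - k
k = 2 - (-13) = 15

15


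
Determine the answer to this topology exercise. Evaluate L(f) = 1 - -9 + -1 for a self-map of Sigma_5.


L(f) = tr(f_0*) - tr(f_1*) + tr(f_2*).
= 1 - (-9) + (-1)
= 9

9


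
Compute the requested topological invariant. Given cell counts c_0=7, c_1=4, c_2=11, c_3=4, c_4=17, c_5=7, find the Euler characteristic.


chi = sum_k (-1)^k c_k.
= (-1)^0*7 + (-1)^1*4 + (-1)^2*11 + (-1)^3*4 + (-1)^4*17 + (-1)^5*7
= (7) + (-4) + (11) + (-4) + (17) + (-7)
= 20

20


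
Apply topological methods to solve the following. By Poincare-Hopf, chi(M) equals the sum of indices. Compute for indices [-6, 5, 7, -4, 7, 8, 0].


Poincare-Hopf: chi(M) = sum of indices of zeros.
chi = (-6) + (5) + (7) + (-4) + (7) + (8) + (0) = 17

17


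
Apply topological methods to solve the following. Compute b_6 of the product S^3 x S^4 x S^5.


Each S^d has Poincare polynomial 1 + t^d.
The product S^3 x S^4 x S^5 has Poincare polynomial prod(1+t^d_i).
Expanding: b_0=1, b_3=1, b_4=1, b_5=1, b_7=1, b_8=1, b_9=1, b_12=1.
b_6 = 0

0


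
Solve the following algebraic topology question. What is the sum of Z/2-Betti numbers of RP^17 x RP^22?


dim H^*(RP^n; Z/2) = n+1 (one Z/2 in each degree 0..n).
Total Betti number is multiplicative.
Total = (17+1) * (22+1) = 18 * 23 = 414

414


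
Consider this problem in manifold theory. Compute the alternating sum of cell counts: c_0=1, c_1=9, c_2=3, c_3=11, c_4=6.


chi = sum_k (-1)^k c_k.
= (-1)^0*1 + (-1)^1*9 + (-1)^2*3 + (-1)^3*11 + (-1)^4*6
= (1) + (-9) + (3) + (-11) + (6)
= -10

-10


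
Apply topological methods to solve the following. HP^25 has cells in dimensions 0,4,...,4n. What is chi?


HP^25 has one cell in each dimension 0, 4, ..., 4*25 (25+1 cells, all even-dim).
chi = 25 + 1 = 26

26


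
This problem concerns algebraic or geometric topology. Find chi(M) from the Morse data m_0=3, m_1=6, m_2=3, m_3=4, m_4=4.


Morse theory: chi(M) = sum_k (-1)^k m_k where m_k = #(index-k critical points).
= (3) + (-6) + (3) + (-4) + (4) = 0

0


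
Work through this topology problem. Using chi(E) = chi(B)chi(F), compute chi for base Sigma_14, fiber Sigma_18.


For a fiber bundle F -> E -> B (with CW structure): chi(E) = chi(B) * chi(F).
chi(Sigma_14) = -26, chi(Sigma_18) = -34.
chi(E) = (-26) * (-34) = 884

884


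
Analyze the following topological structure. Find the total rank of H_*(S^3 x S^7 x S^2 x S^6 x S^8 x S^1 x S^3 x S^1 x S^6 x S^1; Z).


Total Betti number is multiplicative under products.
Each S^d (d>=1) has total Betti number 2.
There are 10 sphere factors.
Total = 2^10 = 1024

1024


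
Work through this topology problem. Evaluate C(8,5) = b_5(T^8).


By the Kunneth formula, b_k(T^n) = C(n,k).
b_5(T^8) = C(8,5).
C(8,5) = 8!/(5!*3!) = 56

56


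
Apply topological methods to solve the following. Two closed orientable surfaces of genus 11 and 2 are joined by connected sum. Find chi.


chi(Sigma_11) = 2 - 2*11 = -20
chi(Sigma_2) = 2 - 2*2 = -2
For surfaces: chi(A#B) = chi(A) + chi(B) - 2.
chi = -20 + -2 - 2 = -24

-24


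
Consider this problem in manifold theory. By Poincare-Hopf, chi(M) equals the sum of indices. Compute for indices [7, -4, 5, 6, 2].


Poincare-Hopf: chi(M) = sum of indices of zeros.
chi = (7) + (-4) + (5) + (6) + (2) = 16

16


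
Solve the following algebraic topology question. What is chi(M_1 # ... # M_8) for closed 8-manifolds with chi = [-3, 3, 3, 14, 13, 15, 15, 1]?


For n-manifolds: chi(A#B) = chi(A) + chi(B) - chi(S^8).
chi(S^8) = 1 + (-1)^8 = 2.
chi(#) = (sum chi_i) - (8-1)*chi(S^8) = 61 - 7*2 = 47

47


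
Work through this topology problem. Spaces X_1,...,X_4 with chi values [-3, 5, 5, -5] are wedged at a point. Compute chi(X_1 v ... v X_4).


chi(A v B) = chi(A) + chi(B) - 1 (one point identified).
For 4 spaces: chi = (sum chi_i) - (4 - 1).
sum = 2; chi = 2 - 3 = -1

-1


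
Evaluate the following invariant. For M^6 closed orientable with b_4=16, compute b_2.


Poincare duality for closed orientable n-manifolds: b_k = b_{n-k}.
Here n = 6, so b_2 = b_4 = 16

16


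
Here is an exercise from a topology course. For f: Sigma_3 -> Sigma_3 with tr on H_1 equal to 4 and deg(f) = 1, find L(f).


L(f) = tr(f_0*) - tr(f_1*) + tr(f_2*).
= 1 - (4) + (1)
= -2

-2


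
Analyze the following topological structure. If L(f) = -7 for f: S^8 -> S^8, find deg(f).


L(f) = 1 + (-1)^8 deg(f) on S^8.
-7 = 1 + (-1)^8 * deg(f)
(-1)^8 * deg(f) = -8
deg(f) = -8

-8


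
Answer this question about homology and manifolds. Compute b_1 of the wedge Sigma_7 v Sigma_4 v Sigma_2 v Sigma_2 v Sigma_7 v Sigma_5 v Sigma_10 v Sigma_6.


For a wedge X v Y: reduced H_k(X v Y) = H_k(X) + H_k(Y).
Each Sigma_g contributes b_1 = 2g.
b_1 = 14 + 8 + 4 + 4 + 14 + 10 + 20 + 12 = 86

86


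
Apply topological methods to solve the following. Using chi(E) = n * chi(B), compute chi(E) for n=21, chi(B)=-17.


For a finite covering: chi(E) = (number of sheets) * chi(B).
chi(E) = 21 * (-17) = -357

-357


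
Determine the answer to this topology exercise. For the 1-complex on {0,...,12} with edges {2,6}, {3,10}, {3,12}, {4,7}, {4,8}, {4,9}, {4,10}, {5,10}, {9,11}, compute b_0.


Run DFS/union-find over 13 vertices.
V = 13, E = 9.
Number of components = 4

4


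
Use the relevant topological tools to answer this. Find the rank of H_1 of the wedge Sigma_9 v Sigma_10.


For a wedge: H_1(A v B) = H_1(A) + H_1(B).
b_1(Sigma_9) = 18, b_1(Sigma_10) = 20.
b_1 = 18 + 20 = 38

38


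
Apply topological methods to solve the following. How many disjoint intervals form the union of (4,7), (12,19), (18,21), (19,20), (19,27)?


Sort and merge overlapping open intervals.
Merged: (4,7), (12,27).
Number of components = 2

2


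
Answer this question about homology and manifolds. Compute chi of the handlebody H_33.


A genus-g handlebody deformation retracts to a wedge of g circles.
chi(vee_g S^1) = 1 - g.
chi(H_33) = 1 - 33 = -32

-32


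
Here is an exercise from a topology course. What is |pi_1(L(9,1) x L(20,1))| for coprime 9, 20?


pi_1(X x Y) = pi_1(X) x pi_1(Y).
pi_1(L(9,1)) = Z/9, pi_1(L(20,1)) = Z/20.
|Z/9 x Z/20| = 9 * 20 = 180

180


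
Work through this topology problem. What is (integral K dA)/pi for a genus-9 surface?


Gauss-Bonnet: integral K dA = 2*pi*chi(M).
chi(Sigma_9) = 2 - 2*9 = -16.
(integral K dA)/pi = 2*chi = 2*(-16) = -32

-32


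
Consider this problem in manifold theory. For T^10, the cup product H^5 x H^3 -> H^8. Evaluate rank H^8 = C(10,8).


Cup product: H^p x H^q -> H^{p+q}; here p+q = 5+3 = 8.
rank H^k(T^n) = C(n,k).
C(10,8) = 45

45


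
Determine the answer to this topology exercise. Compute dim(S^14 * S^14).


Join of spheres: S^m * S^n = S^{m+n+1}.
dim = 14 + 14 + 1 = 29

29


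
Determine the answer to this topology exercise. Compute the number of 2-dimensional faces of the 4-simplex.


Delta^4 has 4+1 vertices. A 2-face is a choice of 2+1 vertices.
f_2 = C(4+1, 2+1) = C(5,3) = 10

10


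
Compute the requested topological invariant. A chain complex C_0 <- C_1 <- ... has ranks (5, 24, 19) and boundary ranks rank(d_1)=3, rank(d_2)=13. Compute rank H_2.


rank H_k = rank(ker d_k) - rank(im d_{k+1}).
rank(ker d_2) = rank(C_2) - rank(d_2) = 19 - 13 = 6.
rank(im d_{2+1}) = 0.
rank H_2 = 6 - 0 = 6

6


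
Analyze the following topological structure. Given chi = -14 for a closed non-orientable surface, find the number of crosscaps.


chi = 2 - k for closed non-orientable surfaces with k crosscaps.
-14 = 2 - k
k = 2 - (-14) = 16

16


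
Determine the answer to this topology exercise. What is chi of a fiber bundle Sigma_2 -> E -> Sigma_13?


For a fiber bundle F -> E -> B (with CW structure): chi(E) = chi(B) * chi(F).
chi(Sigma_13) = -24, chi(Sigma_2) = -2.
chi(E) = (-24) * (-2) = 48

48


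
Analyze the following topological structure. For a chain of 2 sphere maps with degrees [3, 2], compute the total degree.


Degree is multiplicative: deg(composition) = product of degrees.
= (3) * (2) = 6

6


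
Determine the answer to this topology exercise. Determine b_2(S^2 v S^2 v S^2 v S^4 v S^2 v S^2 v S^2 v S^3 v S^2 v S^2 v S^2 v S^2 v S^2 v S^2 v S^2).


For a wedge of spheres, H_k (k>0) is free on one generator per sphere of dimension k.
Spheres of dimension 2: count = 13.
b_2 = 13

13


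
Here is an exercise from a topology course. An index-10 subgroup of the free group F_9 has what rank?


Nielsen-Schreier: an index-n subgroup of F_r is free of rank 1 + n(r-1).
Equivalently: chi(cover) = n*chi(base); chi(vee_r S^1) = 1 - 9 = -8.
chi(E) = 10*(-8) = -80; rank = 1 - chi(E) = 1 - (-80) = 81.
rank = 1 + 10*(9-1) = 1 + 80 = 81

81


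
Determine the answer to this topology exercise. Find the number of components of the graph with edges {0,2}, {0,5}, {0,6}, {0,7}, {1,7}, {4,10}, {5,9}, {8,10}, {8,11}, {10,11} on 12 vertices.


Run DFS/union-find over 12 vertices.
V = 12, E = 10.
Number of components = 3

3


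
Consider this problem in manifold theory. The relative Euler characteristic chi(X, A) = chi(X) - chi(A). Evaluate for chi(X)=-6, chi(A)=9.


Relative Euler characteristic: chi(X, A) = chi(X) - chi(A).
= -6 - (9) = -15

-15


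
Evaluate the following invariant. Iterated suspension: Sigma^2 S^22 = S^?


Each suspension raises dimension by 1: Sigma S^n = S^{n+1}.
Sigma^2 S^22 = S^{22+2} = S^24

24


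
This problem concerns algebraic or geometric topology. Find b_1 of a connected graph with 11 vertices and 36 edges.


For a connected graph: rank(pi_1) = b_1 = E - V + 1 = 1 - chi.
chi = V - E = 11 - 36 = -25.
rank = 1 - (-25) = 36 - 11 + 1 = 26

26


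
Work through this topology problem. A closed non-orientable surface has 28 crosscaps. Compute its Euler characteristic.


For a non-orientable closed surface with k crosscaps: chi = 2 - k.
Here k = 28.
chi = 2 - 28 = -26

-26


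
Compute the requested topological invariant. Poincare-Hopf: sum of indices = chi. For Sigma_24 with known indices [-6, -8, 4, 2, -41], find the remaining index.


Poincare-Hopf: sum of indices = chi(M).
chi(Sigma_24) = 2 - 2*24 = -46.
Sum of known indices = -49.
x = chi - (sum known) = -46 - (-49) = 3

3


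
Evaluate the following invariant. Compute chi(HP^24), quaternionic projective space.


HP^24 has one cell in each dimension 0, 4, ..., 4*24 (24+1 cells, all even-dim).
chi = 24 + 1 = 25

25


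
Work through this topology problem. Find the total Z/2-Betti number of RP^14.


H^k(RP^14; Z/2) = Z/2 for each 0 <= k <= 14.
Total dimension = 14 + 1 = 15

15


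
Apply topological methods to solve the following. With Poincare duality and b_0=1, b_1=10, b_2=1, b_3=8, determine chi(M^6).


By Poincare duality b_k = b_{6-k}, so full Betti numbers: b_0=1, b_1=10, b_2=1, b_3=8, b_4=1, b_5=10, b_6=1.
chi = sum (-1)^k b_k = -24

-24


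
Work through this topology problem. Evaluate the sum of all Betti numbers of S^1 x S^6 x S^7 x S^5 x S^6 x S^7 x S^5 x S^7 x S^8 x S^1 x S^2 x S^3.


Total Betti number is multiplicative under products.
Each S^d (d>=1) has total Betti number 2.
There are 12 sphere factors.
Total = 2^12 = 4096

4096


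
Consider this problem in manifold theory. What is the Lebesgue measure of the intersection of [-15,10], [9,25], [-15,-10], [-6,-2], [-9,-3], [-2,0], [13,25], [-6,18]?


Intersection = [max(a_i), min(b_i)] = [13, -10].
Since 13 > -10, the intersection is empty.
Length = 0

0


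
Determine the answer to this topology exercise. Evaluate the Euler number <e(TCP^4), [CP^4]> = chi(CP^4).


For any closed oriented manifold, <e(TM),[M]> = chi(M).
chi(CP^4) = 4+1 = 5

5


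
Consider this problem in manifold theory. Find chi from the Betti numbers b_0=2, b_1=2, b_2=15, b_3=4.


chi = sum_k (-1)^k b_k.
= (2) + (-2) + (15) + (-4)
= 11

11


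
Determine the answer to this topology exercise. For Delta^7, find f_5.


Delta^7 has 7+1 vertices. A 5-face is a choice of 5+1 vertices.
f_5 = C(7+1, 5+1) = C(8,6) = 28

28


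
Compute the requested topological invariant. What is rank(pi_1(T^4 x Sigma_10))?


pi_1(A x B) = pi_1(A) x pi_1(B); rank of abelianization = b_1.
b_1(T^4) = 4, b_1(Sigma_10) = 2*10 = 20.
b_1(product) = 4 + 20 = 24

24


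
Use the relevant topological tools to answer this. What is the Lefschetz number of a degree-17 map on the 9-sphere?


On S^9: L(f) = tr(f_0*) + (-1)^9 tr(f_9*) = 1 + (-1)^9 * deg(f).
L(f) = 1 + (-1)^9 * 17 = 1 + -17 = -16

-16


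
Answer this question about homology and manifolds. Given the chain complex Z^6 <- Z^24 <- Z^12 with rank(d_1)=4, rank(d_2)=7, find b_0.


rank H_k = rank(ker d_k) - rank(im d_{k+1}).
rank(ker d_0) = rank(C_0) - rank(d_0) = 6 - 0 = 6.
rank(im d_{0+1}) = 4.
rank H_0 = 6 - 4 = 2

2


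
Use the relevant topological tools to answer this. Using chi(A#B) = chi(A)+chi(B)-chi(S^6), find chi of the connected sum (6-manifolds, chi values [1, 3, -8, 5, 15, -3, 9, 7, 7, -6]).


For n-manifolds: chi(A#B) = chi(A) + chi(B) - chi(S^6).
chi(S^6) = 1 + (-1)^6 = 2.
chi(#) = (sum chi_i) - (10-1)*chi(S^6) = 30 - 9*2 = 12

12


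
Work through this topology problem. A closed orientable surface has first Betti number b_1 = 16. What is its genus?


For a closed orientable surface: b_1 = 2g.
16 = 2g
g = 16 / 2 = 8

8


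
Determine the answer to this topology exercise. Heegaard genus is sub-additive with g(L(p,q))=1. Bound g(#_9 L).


Heegaard genus satisfies g(A#B) <= g(A) + g(B).
Each lens space has g = 1.
Upper bound: 9 * 1 = 9

9
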